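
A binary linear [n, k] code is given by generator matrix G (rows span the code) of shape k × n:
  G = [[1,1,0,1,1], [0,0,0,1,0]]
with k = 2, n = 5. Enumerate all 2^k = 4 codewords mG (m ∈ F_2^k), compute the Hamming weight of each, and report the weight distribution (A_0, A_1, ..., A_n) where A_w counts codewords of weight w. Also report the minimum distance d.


Weight distribution: A_0 = 1, A_1 = 1, A_3 = 1, A_4 = 1. Minimum distance d = 1.

Enumerate all 2^2 = 4 messages m ∈ F_2^2.
For each, compute codeword c = mG in F_2^5, then tally its weight.
  m = 00 → c = 00000, weight = 0.
  m = 10 → c = 11011, weight = 4.
  m = 01 → c = 00010, weight = 1.
  m = 11 → c = 11001, weight = 3.
Tally weights:
  weight 0: 1 codewords.
  weight 1: 1 codewords.
  weight 3: 1 codewords.
  weight 4: 1 codewords.
Minimum distance d = smallest w > 0 with A_w > 0 = 1.
Sanity: Σ A_w = 4 = 2^2 = 4 ✓.


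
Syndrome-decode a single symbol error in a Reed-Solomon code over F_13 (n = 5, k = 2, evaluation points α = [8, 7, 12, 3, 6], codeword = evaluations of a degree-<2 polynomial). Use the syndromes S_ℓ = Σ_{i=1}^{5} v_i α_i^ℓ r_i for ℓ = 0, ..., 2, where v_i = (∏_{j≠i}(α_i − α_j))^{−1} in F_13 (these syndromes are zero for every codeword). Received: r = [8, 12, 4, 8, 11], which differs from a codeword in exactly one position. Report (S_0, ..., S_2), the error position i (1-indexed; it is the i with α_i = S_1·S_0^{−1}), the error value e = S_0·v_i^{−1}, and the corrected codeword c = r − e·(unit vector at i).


S = (5, 1, 8), error at position 1, error magnitude e = 8, c = [0, 12, 4, 8, 11].

Step 1: column multipliers v_i = (∏_{j≠i}(α_i − α_j))^{−1} mod 13.
  i = 1 (α = 8): (8−7)(8−12)(8−3)(8−6) = 1·(−4)·5·2 = −40 ≡ 12, so v_1 = 12^{−1} = 12 (mod 13).
  i = 2 (α = 7): (7−8)(7−12)(7−3)(7−6) = (−1)·(−5)·4·1 = 20 ≡ 7, so v_2 = 7^{−1} = 2 (mod 13).
  i = 3 (α = 12): (12−8)(12−7)(12−3)(12−6) = 4·5·9·6 = 1080 ≡ 1, so v_3 = 1^{−1} = 1 (mod 13).
  i = 4 (α = 3): (3−8)(3−7)(3−12)(3−6) = (−5)·(−4)·(−9)·(−3) = 540 ≡ 7, so v_4 = 7^{−1} = 2 (mod 13).
  i = 5 (α = 6): (6−8)(6−7)(6−12)(6−3) = (−2)·(−1)·(−6)·3 = −36 ≡ 3, so v_5 = 3^{−1} = 9 (mod 13).
  v = [12, 2, 1, 2, 9].
Step 2: syndromes of r = [8, 12, 4, 8, 11] (all sums mod 13).
  S_0 = Σ v_i r_i = 12·8 + 2·12 + 1·4 + 2·8 + 9·11 = 239 ≡ 5.
  S_1 = Σ v_i α_i r_i = 12·8·8 + 2·7·12 + 1·12·4 + 2·3·8 + 9·6·11 = 1626 ≡ 1.
  α_i^2 mod 13 = [12, 10, 1, 9, 10].
  S_2 = Σ v_i α_i^2 r_i = 12·12·8 + 2·10·12 + 1·1·4 + 2·9·8 + 9·10·11 = 2530 ≡ 8.
  S = (5, 1, 8) ≠ 0, so r is not a codeword (an error is present).
Step 3: locate the error. For a single error e at position i, S_ℓ = v_i·e·α_i^ℓ, so α_err = S_1/S_0.
  S_0^{−1} = 5^{−1} = 8 (mod 13), so α_err = 1·8 = 8 ≡ 8 = α_1. Error position i = 1.
  Consistency check: S_2/S_1 = 8·1 = 8 ≡ 8 = α_err ✓ (single-error assumption holds).
Step 4: error magnitude e = S_0/v_1 = S_0·∏_{j≠1}(α_1 − α_j) = 5·12 = 60 ≡ 8 (mod 13).
Step 5: correct position 1: c_1 = r_1 − e = 8 − 8 ≡ 0 (mod 13). Hence c = [0, 12, 4, 8, 11].
  Check: interpolating c through the α_i gives m(x) = 5 + 1·x (degree < 2) with m(α_i) = c_i for every i, so c is indeed a codeword.


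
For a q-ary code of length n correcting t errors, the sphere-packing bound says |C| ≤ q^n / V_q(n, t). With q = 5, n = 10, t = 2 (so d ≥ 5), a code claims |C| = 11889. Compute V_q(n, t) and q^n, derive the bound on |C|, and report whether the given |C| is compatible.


V_q(n, t) = 761, q^n = 9765625, Hamming bound = 12832, |C| = 11889 ≤ bound (satisfied).

Step 1: Compute V_q(n, t) = Σ_{j=0}^2 C(n, j) (q−1)^j.
  j = 0: C(10,0)·(4)^0 = 1·1 = 1.
  j = 1: C(10,1)·(4)^1 = 10·4 = 40.
  j = 2: C(10,2)·(4)^2 = 45·16 = 720.
  V_q(n, t) = 1 + 40 + 720 = 761.
Step 2: q^n = 5^10 = 9765625.
Step 3: Hamming bound ⌊q^n / V_q(n,t)⌋ = ⌊9765625/761⌋ = 12832.
Step 4: Compare |C| = 11889 to 12832: satisfied.
The claimed |C| lies below the Hamming bound.


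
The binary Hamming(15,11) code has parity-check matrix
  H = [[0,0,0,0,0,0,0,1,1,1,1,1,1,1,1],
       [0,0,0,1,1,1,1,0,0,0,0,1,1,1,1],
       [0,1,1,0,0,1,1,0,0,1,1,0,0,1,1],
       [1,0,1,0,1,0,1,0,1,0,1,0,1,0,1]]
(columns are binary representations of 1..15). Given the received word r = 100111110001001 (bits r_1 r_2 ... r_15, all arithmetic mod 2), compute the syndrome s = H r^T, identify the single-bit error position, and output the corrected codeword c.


s = (1, 0, 1, 0)^T, error position = 10, corrected codeword c = 100111110101001

Compute s = H r^T mod 2 one row at a time:
  s_1 = 1 + 0 + 0 + 0 + 1 + 0 + 0 + 1 = 3 ≡ 1 (mod 2).
  s_2 = 1 + 1 + 1 + 1 + 1 + 0 + 0 + 1 = 6 ≡ 0 (mod 2).
  s_3 = 0 + 0 + 1 + 1 + 0 + 0 + 0 + 1 = 3 ≡ 1 (mod 2).
  s_4 = 1 + 0 + 1 + 1 + 0 + 0 + 0 + 1 = 4 ≡ 0 (mod 2).
s = (1, 0, 1, 0)^T — this equals column 10 of H (binary 1010), so error is at position 10.
Correct: flip bit 10 of r = 100111110001001 to get c = 100111110101001.


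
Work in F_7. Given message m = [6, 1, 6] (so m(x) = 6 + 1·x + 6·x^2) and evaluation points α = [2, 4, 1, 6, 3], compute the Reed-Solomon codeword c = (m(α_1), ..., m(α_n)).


c = [4, 1, 6, 4, 0]

Message polynomial: m(x) = 6 + 1·x + 6·x^2 (mod 7).
For each evaluation point α_i, compute m(α_i) mod 7:
  α_1 = 2: Horner steps 6 → 6 → 4, so m(2) = 4.
  α_2 = 4: Horner steps 6 → 4 → 1, so m(4) = 1.
  α_3 = 1: Horner steps 6 → 0 → 6, so m(1) = 6.
  α_4 = 6: Horner steps 6 → 2 → 4, so m(6) = 4.
  α_5 = 3: Horner steps 6 → 5 → 0, so m(3) = 0.
Codeword c = [4, 1, 6, 4, 0] ∈ F_7^5.


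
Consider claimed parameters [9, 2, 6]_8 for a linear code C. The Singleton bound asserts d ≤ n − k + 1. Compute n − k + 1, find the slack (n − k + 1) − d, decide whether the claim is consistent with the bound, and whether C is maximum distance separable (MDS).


Singleton RHS = n − k + 1 = 8, slack = 2, bound satisfied, not MDS.

Singleton bound: d ≤ n − k + 1.
Here n = 9, k = 2, so n − k + 1 = 8.
Given d = 6, check d ≤ 8: YES.
Slack = (n − k + 1) − d = 2.
The code is NOT MDS (slack = 2 > 0).
Description: the claimed parameters are [9, 2, 6]_8; such a code would be non-MDS.


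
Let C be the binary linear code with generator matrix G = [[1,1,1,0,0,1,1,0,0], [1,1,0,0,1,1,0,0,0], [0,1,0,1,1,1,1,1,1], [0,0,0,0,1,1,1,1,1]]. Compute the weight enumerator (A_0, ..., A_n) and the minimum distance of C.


Weight distribution: A_0 = 1, A_2 = 1, A_3 = 1, A_4 = 3, A_5 = 6, A_6 = 3, A_7 = 1. Minimum distance d = 2.

Enumerate all 2^4 = 16 messages m ∈ F_2^4.
For each, compute codeword c = mG in F_2^9, then tally its weight.
  m = 0000 → c = 000000000, weight = 0.
  m = 1000 → c = 111001100, weight = 5.
  m = 0100 → c = 110011000, weight = 4.
  m = 1100 → c = 001010100, weight = 3.
  m = 0010 → c = 010111111, weight = 7.
  m = 1010 → c = 101110011, weight = 6.
  m = 0110 → c = 100100111, weight = 5.
  m = 1110 → c = 011101011, weight = 6.
  m = 0001 → c = 000011111, weight = 5.
  m = 1001 → c = 111010011, weight = 6.
  m = 0101 → c = 110000111, weight = 5.
  m = 1101 → c = 001001011, weight = 4.
  m = 0011 → c = 010100000, weight = 2.
  m = 1011 → c = 101101100, weight = 5.
  m = 0111 → c = 100111000, weight = 4.
  m = 1111 → c = 011110100, weight = 5.
Tally weights:
  weight 0: 1 codewords.
  weight 2: 1 codewords.
  weight 3: 1 codewords.
  weight 4: 3 codewords.
  weight 5: 6 codewords.
  weight 6: 3 codewords.
  weight 7: 1 codewords.
Minimum distance d = smallest w > 0 with A_w > 0 = 2.
Sanity: Σ A_w = 16 = 2^4 = 16 ✓.


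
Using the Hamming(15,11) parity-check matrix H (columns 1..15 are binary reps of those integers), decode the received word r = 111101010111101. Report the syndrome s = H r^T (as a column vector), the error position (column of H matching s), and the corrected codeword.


s = (0, 1, 0, 1)^T, error position = 5, corrected codeword c = 111111010111101

Compute s = H r^T mod 2 one row at a time:
  s_1 = 1 + 0 + 1 + 1 + 1 + 1 + 0 + 1 = 6 ≡ 0 (mod 2).
  s_2 = 1 + 0 + 1 + 0 + 1 + 1 + 0 + 1 = 5 ≡ 1 (mod 2).
  s_3 = 1 + 1 + 1 + 0 + 1 + 1 + 0 + 1 = 6 ≡ 0 (mod 2).
  s_4 = 1 + 1 + 0 + 0 + 0 + 1 + 1 + 1 = 5 ≡ 1 (mod 2).
s = (0, 1, 0, 1)^T — this equals column 5 of H (binary 0101), so error is at position 5.
Correct: flip bit 5 of r = 111101010111101 to get c = 111111010111101.


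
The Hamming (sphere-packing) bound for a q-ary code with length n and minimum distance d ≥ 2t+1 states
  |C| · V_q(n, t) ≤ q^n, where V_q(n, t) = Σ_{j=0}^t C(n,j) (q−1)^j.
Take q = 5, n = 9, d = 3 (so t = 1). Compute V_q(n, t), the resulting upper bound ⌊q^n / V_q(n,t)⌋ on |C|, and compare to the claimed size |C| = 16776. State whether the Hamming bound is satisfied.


V_q(n, t) = 37, q^n = 1953125, Hamming bound = 52787, |C| = 16776 ≤ bound (satisfied).

Step 1: Compute V_q(n, t) = Σ_{j=0}^1 C(n, j) (q−1)^j.
  j = 0: C(9,0)·(4)^0 = 1·1 = 1.
  j = 1: C(9,1)·(4)^1 = 9·4 = 36.
  V_q(n, t) = 1 + 36 = 37.
Step 2: q^n = 5^9 = 1953125.
Step 3: Hamming bound ⌊q^n / V_q(n,t)⌋ = ⌊1953125/37⌋ = 52787.
Step 4: Compare |C| = 16776 to 52787: satisfied.
The claimed |C| lies below the Hamming bound.


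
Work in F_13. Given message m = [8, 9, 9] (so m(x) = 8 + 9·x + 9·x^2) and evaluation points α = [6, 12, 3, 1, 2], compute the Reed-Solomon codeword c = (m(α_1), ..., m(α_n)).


c = [9, 8, 12, 0, 10]

Message polynomial: m(x) = 8 + 9·x + 9·x^2 (mod 13).
For each evaluation point α_i, compute m(α_i) mod 13:
  α_1 = 6: Horner steps 9 → 11 → 9, so m(6) = 9.
  α_2 = 12: Horner steps 9 → 0 → 8, so m(12) = 8.
  α_3 = 3: Horner steps 9 → 10 → 12, so m(3) = 12.
  α_4 = 1: Horner steps 9 → 5 → 0, so m(1) = 0.
  α_5 = 2: Horner steps 9 → 1 → 10, so m(2) = 10.
Codeword c = [9, 8, 12, 0, 10] ∈ F_13^5.


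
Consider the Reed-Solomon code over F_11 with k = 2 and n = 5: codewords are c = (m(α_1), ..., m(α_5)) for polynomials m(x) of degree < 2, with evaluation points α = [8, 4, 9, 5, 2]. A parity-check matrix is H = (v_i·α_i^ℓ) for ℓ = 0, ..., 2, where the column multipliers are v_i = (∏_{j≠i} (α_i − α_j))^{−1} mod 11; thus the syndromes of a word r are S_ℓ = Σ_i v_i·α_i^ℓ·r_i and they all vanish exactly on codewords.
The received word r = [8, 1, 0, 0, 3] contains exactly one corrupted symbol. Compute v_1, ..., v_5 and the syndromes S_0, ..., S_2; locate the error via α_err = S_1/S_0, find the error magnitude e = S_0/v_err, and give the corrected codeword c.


S = (6, 10, 2), error at position 3, error magnitude e = 4, c = [8, 1, 7, 0, 3].

Step 1: column multipliers v_i = (∏_{j≠i}(α_i − α_j))^{−1} mod 11.
  i = 1 (α = 8): (8−4)(8−9)(8−5)(8−2) = 4·(−1)·3·6 = −72 ≡ 5, so v_1 = 5^{−1} = 9 (mod 11).
  i = 2 (α = 4): (4−8)(4−9)(4−5)(4−2) = (−4)·(−5)·(−1)·2 = −40 ≡ 4, so v_2 = 4^{−1} = 3 (mod 11).
  i = 3 (α = 9): (9−8)(9−4)(9−5)(9−2) = 1·5·4·7 = 140 ≡ 8, so v_3 = 8^{−1} = 7 (mod 11).
  i = 4 (α = 5): (5−8)(5−4)(5−9)(5−2) = (−3)·1·(−4)·3 = 36 ≡ 3, so v_4 = 3^{−1} = 4 (mod 11).
  i = 5 (α = 2): (2−8)(2−4)(2−9)(2−5) = (−6)·(−2)·(−7)·(−3) = 252 ≡ 10, so v_5 = 10^{−1} = 10 (mod 11).
  v = [9, 3, 7, 4, 10].
Step 2: syndromes of r = [8, 1, 0, 0, 3] (all sums mod 11).
  S_0 = Σ v_i r_i = 9·8 + 3·1 + 7·0 + 4·0 + 10·3 = 105 ≡ 6.
  S_1 = Σ v_i α_i r_i = 9·8·8 + 3·4·1 + 7·9·0 + 4·5·0 + 10·2·3 = 648 ≡ 10.
  α_i^2 mod 11 = [9, 5, 4, 3, 4].
  S_2 = Σ v_i α_i^2 r_i = 9·9·8 + 3·5·1 + 7·4·0 + 4·3·0 + 10·4·3 = 783 ≡ 2.
  S = (6, 10, 2) ≠ 0, so r is not a codeword (an error is present).
Step 3: locate the error. For a single error e at position i, S_ℓ = v_i·e·α_i^ℓ, so α_err = S_1/S_0.
  S_0^{−1} = 6^{−1} = 2 (mod 11), so α_err = 10·2 = 20 ≡ 9 = α_3. Error position i = 3.
  Consistency check: S_2/S_1 = 2·10 = 20 ≡ 9 = α_err ✓ (single-error assumption holds).
Step 4: error magnitude e = S_0/v_3 = S_0·∏_{j≠3}(α_3 − α_j) = 6·8 = 48 ≡ 4 (mod 11).
Step 5: correct position 3: c_3 = r_3 − e = 0 − 4 ≡ 7 (mod 11). Hence c = [8, 1, 7, 0, 3].
  Check: interpolating c through the α_i gives m(x) = 5 + 10·x (degree < 2) with m(α_i) = c_i for every i, so c is indeed a codeword.


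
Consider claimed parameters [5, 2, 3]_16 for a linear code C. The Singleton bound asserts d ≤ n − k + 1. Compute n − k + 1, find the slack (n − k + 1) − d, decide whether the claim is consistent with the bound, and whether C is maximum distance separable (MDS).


Singleton RHS = n − k + 1 = 4, slack = 1, bound satisfied, not MDS.

Singleton bound: d ≤ n − k + 1.
Here n = 5, k = 2, so n − k + 1 = 4.
Given d = 3, check d ≤ 4: YES.
Slack = (n − k + 1) − d = 1.
The code is NOT MDS (slack = 1 > 0).
Description: the claimed parameters are [5, 2, 3]_16; such a code would be non-MDS.


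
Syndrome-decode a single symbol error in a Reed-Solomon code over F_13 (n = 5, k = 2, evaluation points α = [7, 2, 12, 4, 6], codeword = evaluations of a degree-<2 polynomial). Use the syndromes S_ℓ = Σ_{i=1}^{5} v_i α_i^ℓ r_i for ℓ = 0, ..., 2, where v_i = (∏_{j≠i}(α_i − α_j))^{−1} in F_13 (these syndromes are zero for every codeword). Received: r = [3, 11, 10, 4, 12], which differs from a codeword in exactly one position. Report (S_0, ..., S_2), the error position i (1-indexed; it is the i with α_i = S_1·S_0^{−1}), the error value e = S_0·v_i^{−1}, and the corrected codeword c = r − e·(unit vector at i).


S = (8, 3, 6), error at position 2, error magnitude e = 2, c = [3, 9, 10, 4, 12].

Step 1: column multipliers v_i = (∏_{j≠i}(α_i − α_j))^{−1} mod 13.
  i = 1 (α = 7): (7−2)(7−12)(7−4)(7−6) = 5·(−5)·3·1 = −75 ≡ 3, so v_1 = 3^{−1} = 9 (mod 13).
  i = 2 (α = 2): (2−7)(2−12)(2−4)(2−6) = (−5)·(−10)·(−2)·(−4) = 400 ≡ 10, so v_2 = 10^{−1} = 4 (mod 13).
  i = 3 (α = 12): (12−7)(12−2)(12−4)(12−6) = 5·10·8·6 = 2400 ≡ 8, so v_3 = 8^{−1} = 5 (mod 13).
  i = 4 (α = 4): (4−7)(4−2)(4−12)(4−6) = (−3)·2·(−8)·(−2) = −96 ≡ 8, so v_4 = 8^{−1} = 5 (mod 13).
  i = 5 (α = 6): (6−7)(6−2)(6−12)(6−4) = (−1)·4·(−6)·2 = 48 ≡ 9, so v_5 = 9^{−1} = 3 (mod 13).
  v = [9, 4, 5, 5, 3].
Step 2: syndromes of r = [3, 11, 10, 4, 12] (all sums mod 13).
  S_0 = Σ v_i r_i = 9·3 + 4·11 + 5·10 + 5·4 + 3·12 = 177 ≡ 8.
  S_1 = Σ v_i α_i r_i = 9·7·3 + 4·2·11 + 5·12·10 + 5·4·4 + 3·6·12 = 1173 ≡ 3.
  α_i^2 mod 13 = [10, 4, 1, 3, 10].
  S_2 = Σ v_i α_i^2 r_i = 9·10·3 + 4·4·11 + 5·1·10 + 5·3·4 + 3·10·12 = 916 ≡ 6.
  S = (8, 3, 6) ≠ 0, so r is not a codeword (an error is present).
Step 3: locate the error. For a single error e at position i, S_ℓ = v_i·e·α_i^ℓ, so α_err = S_1/S_0.
  S_0^{−1} = 8^{−1} = 5 (mod 13), so α_err = 3·5 = 15 ≡ 2 = α_2. Error position i = 2.
  Consistency check: S_2/S_1 = 6·9 = 54 ≡ 2 = α_err ✓ (single-error assumption holds).
Step 4: error magnitude e = S_0/v_2 = S_0·∏_{j≠2}(α_2 − α_j) = 8·10 = 80 ≡ 2 (mod 13).
Step 5: correct position 2: c_2 = r_2 − e = 11 − 2 ≡ 9 (mod 13). Hence c = [3, 9, 10, 4, 12].
  Check: interpolating c through the α_i gives m(x) = 1 + 4·x (degree < 2) with m(α_i) = c_i for every i, so c is indeed a codeword.


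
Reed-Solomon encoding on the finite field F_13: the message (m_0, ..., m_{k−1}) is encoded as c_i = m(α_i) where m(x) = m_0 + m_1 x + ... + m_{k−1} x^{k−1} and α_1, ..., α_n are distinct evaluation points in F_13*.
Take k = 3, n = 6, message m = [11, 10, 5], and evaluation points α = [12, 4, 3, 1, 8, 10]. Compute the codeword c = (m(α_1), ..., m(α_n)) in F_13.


c = [6, 1, 8, 0, 8, 0]

Message polynomial: m(x) = 11 + 10·x + 5·x^2 (mod 13).
For each evaluation point α_i, compute m(α_i) mod 13:
  α_1 = 12: Horner steps 5 → 5 → 6, so m(12) = 6.
  α_2 = 4: Horner steps 5 → 4 → 1, so m(4) = 1.
  α_3 = 3: Horner steps 5 → 12 → 8, so m(3) = 8.
  α_4 = 1: Horner steps 5 → 2 → 0, so m(1) = 0.
  α_5 = 8: Horner steps 5 → 11 → 8, so m(8) = 8.
  α_6 = 10: Horner steps 5 → 8 → 0, so m(10) = 0.
Codeword c = [6, 1, 8, 0, 8, 0] ∈ F_13^6.


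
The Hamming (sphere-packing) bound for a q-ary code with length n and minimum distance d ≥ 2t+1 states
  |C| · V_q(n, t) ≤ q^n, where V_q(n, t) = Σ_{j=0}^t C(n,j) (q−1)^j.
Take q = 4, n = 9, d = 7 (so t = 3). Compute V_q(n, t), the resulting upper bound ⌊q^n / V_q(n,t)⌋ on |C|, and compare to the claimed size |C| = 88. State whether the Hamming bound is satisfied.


V_q(n, t) = 2620, q^n = 262144, Hamming bound = 100, |C| = 88 ≤ bound (satisfied).

Step 1: Compute V_q(n, t) = Σ_{j=0}^3 C(n, j) (q−1)^j.
  j = 0: C(9,0)·(3)^0 = 1·1 = 1.
  j = 1: C(9,1)·(3)^1 = 9·3 = 27.
  j = 2: C(9,2)·(3)^2 = 36·9 = 324.
  j = 3: C(9,3)·(3)^3 = 84·27 = 2268.
  V_q(n, t) = 1 + 27 + 324 + 2268 = 2620.
Step 2: q^n = 4^9 = 262144.
Step 3: Hamming bound ⌊q^n / V_q(n,t)⌋ = ⌊262144/2620⌋ = 100.
Step 4: Compare |C| = 88 to 100: satisfied.
The claimed |C| lies below the Hamming bound.


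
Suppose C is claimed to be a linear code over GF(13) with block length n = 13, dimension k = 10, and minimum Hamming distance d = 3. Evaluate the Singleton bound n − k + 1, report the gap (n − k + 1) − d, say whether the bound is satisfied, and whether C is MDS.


Singleton RHS = n − k + 1 = 4, slack = 1, bound satisfied, not MDS.

Singleton bound: d ≤ n − k + 1.
Here n = 13, k = 10, so n − k + 1 = 4.
Given d = 3, check d ≤ 4: YES.
Slack = (n − k + 1) − d = 1.
The code is NOT MDS (slack = 1 > 0).
Description: the claimed parameters are [13, 10, 3]_13; such a code would be non-MDS.


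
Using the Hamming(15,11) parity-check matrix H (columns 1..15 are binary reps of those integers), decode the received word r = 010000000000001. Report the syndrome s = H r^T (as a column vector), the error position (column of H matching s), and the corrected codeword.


s = (1, 1, 0, 1)^T, error position = 13, corrected codeword c = 010000000000101

Compute s = H r^T mod 2 one row at a time:
  s_1 = 0 + 0 + 0 + 0 + 0 + 0 + 0 + 1 = 1 ≡ 1 (mod 2).
  s_2 = 0 + 0 + 0 + 0 + 0 + 0 + 0 + 1 = 1 ≡ 1 (mod 2).
  s_3 = 1 + 0 + 0 + 0 + 0 + 0 + 0 + 1 = 2 ≡ 0 (mod 2).
  s_4 = 0 + 0 + 0 + 0 + 0 + 0 + 0 + 1 = 1 ≡ 1 (mod 2).
s = (1, 1, 0, 1)^T — this equals column 13 of H (binary 1101), so error is at position 13.
Correct: flip bit 13 of r = 010000000000001 to get c = 010000000000101.


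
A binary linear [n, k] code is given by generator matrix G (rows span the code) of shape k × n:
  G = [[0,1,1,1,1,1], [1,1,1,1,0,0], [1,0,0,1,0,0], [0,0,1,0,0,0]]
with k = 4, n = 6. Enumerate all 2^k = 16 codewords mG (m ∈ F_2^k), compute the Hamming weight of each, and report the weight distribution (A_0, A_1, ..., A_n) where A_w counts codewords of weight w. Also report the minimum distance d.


Weight distribution: A_0 = 1, A_1 = 2, A_2 = 2, A_3 = 4, A_4 = 5, A_5 = 2. Minimum distance d = 1.

Enumerate all 2^4 = 16 messages m ∈ F_2^4.
For each, compute codeword c = mG in F_2^6, then tally its weight.
  m = 0000 → c = 000000, weight = 0.
  m = 1000 → c = 011111, weight = 5.
  m = 0100 → c = 111100, weight = 4.
  m = 1100 → c = 100011, weight = 3.
  m = 0010 → c = 100100, weight = 2.
  m = 1010 → c = 111011, weight = 5.
  m = 0110 → c = 011000, weight = 2.
  m = 1110 → c = 000111, weight = 3.
  m = 0001 → c = 001000, weight = 1.
  m = 1001 → c = 010111, weight = 4.
  m = 0101 → c = 110100, weight = 3.
  m = 1101 → c = 101011, weight = 4.
  m = 0011 → c = 101100, weight = 3.
  m = 1011 → c = 110011, weight = 4.
  m = 0111 → c = 010000, weight = 1.
  m = 1111 → c = 001111, weight = 4.
Tally weights:
  weight 0: 1 codewords.
  weight 1: 2 codewords.
  weight 2: 2 codewords.
  weight 3: 4 codewords.
  weight 4: 5 codewords.
  weight 5: 2 codewords.
Minimum distance d = smallest w > 0 with A_w > 0 = 1.
Sanity: Σ A_w = 16 = 2^4 = 16 ✓.


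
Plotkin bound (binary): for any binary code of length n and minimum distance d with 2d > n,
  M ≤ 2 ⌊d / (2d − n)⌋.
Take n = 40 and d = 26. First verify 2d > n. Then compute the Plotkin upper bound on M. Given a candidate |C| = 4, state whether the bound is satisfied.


Plotkin bound M ≤ 4; given |C| = 4 ≤ bound (satisfied).

Check applicability: 2d = 52, n = 40.
2d − n = 12 > 0, so Plotkin applies.
Compute d/(2d−n) = 26/12 ≈ 2.1667.
⌊d/(2d−n)⌋ = 2.
Plotkin bound: M ≤ 2·2 = 4.
Given |C| = 4, check: satisfied.
This |C| is at the Plotkin bound.


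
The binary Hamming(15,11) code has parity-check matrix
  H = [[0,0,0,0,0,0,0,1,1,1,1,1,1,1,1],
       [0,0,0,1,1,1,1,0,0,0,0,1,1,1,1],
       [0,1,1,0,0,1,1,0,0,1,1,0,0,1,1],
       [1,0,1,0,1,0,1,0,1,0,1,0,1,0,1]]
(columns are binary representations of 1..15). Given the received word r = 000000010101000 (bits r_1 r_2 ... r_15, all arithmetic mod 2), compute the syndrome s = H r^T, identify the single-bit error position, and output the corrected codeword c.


s = (1, 1, 1, 0)^T, error position = 14, corrected codeword c = 000000010101010

Compute s = H r^T mod 2 one row at a time:
  s_1 = 1 + 0 + 1 + 0 + 1 + 0 + 0 + 0 = 3 ≡ 1 (mod 2).
  s_2 = 0 + 0 + 0 + 0 + 1 + 0 + 0 + 0 = 1 ≡ 1 (mod 2).
  s_3 = 0 + 0 + 0 + 0 + 1 + 0 + 0 + 0 = 1 ≡ 1 (mod 2).
  s_4 = 0 + 0 + 0 + 0 + 0 + 0 + 0 + 0 = 0 ≡ 0 (mod 2).
s = (1, 1, 1, 0)^T — this equals column 14 of H (binary 1110), so error is at position 14.
Correct: flip bit 14 of r = 000000010101000 to get c = 000000010101010.


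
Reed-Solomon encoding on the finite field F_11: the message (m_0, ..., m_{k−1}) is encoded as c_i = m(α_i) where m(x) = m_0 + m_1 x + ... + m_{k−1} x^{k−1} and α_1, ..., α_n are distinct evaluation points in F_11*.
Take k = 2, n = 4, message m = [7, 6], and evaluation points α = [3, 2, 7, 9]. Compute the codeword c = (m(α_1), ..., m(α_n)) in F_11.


c = [3, 8, 5, 6]

Message polynomial: m(x) = 7 + 6·x (mod 11).
For each evaluation point α_i, compute m(α_i) mod 11:
  α_1 = 3: Horner steps 6 → 3, so m(3) = 3.
  α_2 = 2: Horner steps 6 → 8, so m(2) = 8.
  α_3 = 7: Horner steps 6 → 5, so m(7) = 5.
  α_4 = 9: Horner steps 6 → 6, so m(9) = 6.
Codeword c = [3, 8, 5, 6] ∈ F_11^4.


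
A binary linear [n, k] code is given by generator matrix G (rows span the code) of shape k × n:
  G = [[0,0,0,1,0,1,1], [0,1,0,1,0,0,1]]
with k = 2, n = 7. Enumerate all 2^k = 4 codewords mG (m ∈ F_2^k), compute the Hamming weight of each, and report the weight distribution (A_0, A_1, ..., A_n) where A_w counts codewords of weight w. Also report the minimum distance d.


Weight distribution: A_0 = 1, A_2 = 1, A_3 = 2. Minimum distance d = 2.

Enumerate all 2^2 = 4 messages m ∈ F_2^2.
For each, compute codeword c = mG in F_2^7, then tally its weight.
  m = 00 → c = 0000000, weight = 0.
  m = 10 → c = 0001011, weight = 3.
  m = 01 → c = 0101001, weight = 3.
  m = 11 → c = 0100010, weight = 2.
Tally weights:
  weight 0: 1 codewords.
  weight 2: 1 codewords.
  weight 3: 2 codewords.
Minimum distance d = smallest w > 0 with A_w > 0 = 2.
Sanity: Σ A_w = 4 = 2^2 = 4 ✓.


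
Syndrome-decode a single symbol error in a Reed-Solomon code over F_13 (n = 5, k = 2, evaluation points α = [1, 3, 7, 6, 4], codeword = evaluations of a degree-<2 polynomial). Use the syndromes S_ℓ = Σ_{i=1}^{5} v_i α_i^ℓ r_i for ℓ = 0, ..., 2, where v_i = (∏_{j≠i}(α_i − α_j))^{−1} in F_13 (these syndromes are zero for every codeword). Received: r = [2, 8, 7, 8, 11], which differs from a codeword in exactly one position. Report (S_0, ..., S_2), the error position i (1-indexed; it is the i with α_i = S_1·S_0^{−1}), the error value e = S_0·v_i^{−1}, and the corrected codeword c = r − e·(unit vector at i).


S = (12, 7, 3), error at position 4, error magnitude e = 4, c = [2, 8, 7, 4, 11].

Step 1: column multipliers v_i = (∏_{j≠i}(α_i − α_j))^{−1} mod 13.
  i = 1 (α = 1): (1−3)(1−7)(1−6)(1−4) = (−2)·(−6)·(−5)·(−3) = 180 ≡ 11, so v_1 = 11^{−1} = 6 (mod 13).
  i = 2 (α = 3): (3−1)(3−7)(3−6)(3−4) = 2·(−4)·(−3)·(−1) = −24 ≡ 2, so v_2 = 2^{−1} = 7 (mod 13).
  i = 3 (α = 7): (7−1)(7−3)(7−6)(7−4) = 6·4·1·3 = 72 ≡ 7, so v_3 = 7^{−1} = 2 (mod 13).
  i = 4 (α = 6): (6−1)(6−3)(6−7)(6−4) = 5·3·(−1)·2 = −30 ≡ 9, so v_4 = 9^{−1} = 3 (mod 13).
  i = 5 (α = 4): (4−1)(4−3)(4−7)(4−6) = 3·1·(−3)·(−2) = 18 ≡ 5, so v_5 = 5^{−1} = 8 (mod 13).
  v = [6, 7, 2, 3, 8].
Step 2: syndromes of r = [2, 8, 7, 8, 11] (all sums mod 13).
  S_0 = Σ v_i r_i = 6·2 + 7·8 + 2·7 + 3·8 + 8·11 = 194 ≡ 12.
  S_1 = Σ v_i α_i r_i = 6·1·2 + 7·3·8 + 2·7·7 + 3·6·8 + 8·4·11 = 774 ≡ 7.
  α_i^2 mod 13 = [1, 9, 10, 10, 3].
  S_2 = Σ v_i α_i^2 r_i = 6·1·2 + 7·9·8 + 2·10·7 + 3·10·8 + 8·3·11 = 1160 ≡ 3.
  S = (12, 7, 3) ≠ 0, so r is not a codeword (an error is present).
Step 3: locate the error. For a single error e at position i, S_ℓ = v_i·e·α_i^ℓ, so α_err = S_1/S_0.
  S_0^{−1} = 12^{−1} = 12 (mod 13), so α_err = 7·12 = 84 ≡ 6 = α_4. Error position i = 4.
  Consistency check: S_2/S_1 = 3·2 = 6 ≡ 6 = α_err ✓ (single-error assumption holds).
Step 4: error magnitude e = S_0/v_4 = S_0·∏_{j≠4}(α_4 − α_j) = 12·9 = 108 ≡ 4 (mod 13).
Step 5: correct position 4: c_4 = r_4 − e = 8 − 4 ≡ 4 (mod 13). Hence c = [2, 8, 7, 4, 11].
  Check: interpolating c through the α_i gives m(x) = 12 + 3·x (degree < 2) with m(α_i) = c_i for every i, so c is indeed a codeword.


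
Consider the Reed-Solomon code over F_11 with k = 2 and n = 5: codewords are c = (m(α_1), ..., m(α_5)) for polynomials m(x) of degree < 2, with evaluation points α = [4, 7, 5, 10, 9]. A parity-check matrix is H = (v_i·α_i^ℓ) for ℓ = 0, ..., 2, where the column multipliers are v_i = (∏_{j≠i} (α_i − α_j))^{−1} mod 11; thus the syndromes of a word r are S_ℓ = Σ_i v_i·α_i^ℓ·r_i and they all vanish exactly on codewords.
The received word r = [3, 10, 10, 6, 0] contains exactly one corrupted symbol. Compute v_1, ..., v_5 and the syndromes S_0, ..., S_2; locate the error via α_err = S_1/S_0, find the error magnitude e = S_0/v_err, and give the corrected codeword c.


S = (3, 4, 9), error at position 3, error magnitude e = 1, c = [3, 10, 9, 6, 0].

Step 1: column multipliers v_i = (∏_{j≠i}(α_i − α_j))^{−1} mod 11.
  i = 1 (α = 4): (4−7)(4−5)(4−10)(4−9) = (−3)·(−1)·(−6)·(−5) = 90 ≡ 2, so v_1 = 2^{−1} = 6 (mod 11).
  i = 2 (α = 7): (7−4)(7−5)(7−10)(7−9) = 3·2·(−3)·(−2) = 36 ≡ 3, so v_2 = 3^{−1} = 4 (mod 11).
  i = 3 (α = 5): (5−4)(5−7)(5−10)(5−9) = 1·(−2)·(−5)·(−4) = −40 ≡ 4, so v_3 = 4^{−1} = 3 (mod 11).
  i = 4 (α = 10): (10−4)(10−7)(10−5)(10−9) = 6·3·5·1 = 90 ≡ 2, so v_4 = 2^{−1} = 6 (mod 11).
  i = 5 (α = 9): (9−4)(9−7)(9−5)(9−10) = 5·2·4·(−1) = −40 ≡ 4, so v_5 = 4^{−1} = 3 (mod 11).
  v = [6, 4, 3, 6, 3].
Step 2: syndromes of r = [3, 10, 10, 6, 0] (all sums mod 11).
  S_0 = Σ v_i r_i = 6·3 + 4·10 + 3·10 + 6·6 + 3·0 = 124 ≡ 3.
  S_1 = Σ v_i α_i r_i = 6·4·3 + 4·7·10 + 3·5·10 + 6·10·6 + 3·9·0 = 862 ≡ 4.
  α_i^2 mod 11 = [5, 5, 3, 1, 4].
  S_2 = Σ v_i α_i^2 r_i = 6·5·3 + 4·5·10 + 3·3·10 + 6·1·6 + 3·4·0 = 416 ≡ 9.
  S = (3, 4, 9) ≠ 0, so r is not a codeword (an error is present).
Step 3: locate the error. For a single error e at position i, S_ℓ = v_i·e·α_i^ℓ, so α_err = S_1/S_0.
  S_0^{−1} = 3^{−1} = 4 (mod 11), so α_err = 4·4 = 16 ≡ 5 = α_3. Error position i = 3.
  Consistency check: S_2/S_1 = 9·3 = 27 ≡ 5 = α_err ✓ (single-error assumption holds).
Step 4: error magnitude e = S_0/v_3 = S_0·∏_{j≠3}(α_3 − α_j) = 3·4 = 12 ≡ 1 (mod 11).
Step 5: correct position 3: c_3 = r_3 − e = 10 − 1 ≡ 9 (mod 11). Hence c = [3, 10, 9, 6, 0].
  Check: interpolating c through the α_i gives m(x) = 1 + 6·x (degree < 2) with m(α_i) = c_i for every i, so c is indeed a codeword.


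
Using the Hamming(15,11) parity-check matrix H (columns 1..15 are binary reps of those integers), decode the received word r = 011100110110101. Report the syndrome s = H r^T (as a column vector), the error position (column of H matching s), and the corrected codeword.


s = (1, 0, 0, 1)^T, error position = 9, corrected codeword c = 011100111110101

Compute s = H r^T mod 2 one row at a time:
  s_1 = 1 + 0 + 1 + 1 + 0 + 1 + 0 + 1 = 5 ≡ 1 (mod 2).
  s_2 = 1 + 0 + 0 + 1 + 0 + 1 + 0 + 1 = 4 ≡ 0 (mod 2).
  s_3 = 1 + 1 + 0 + 1 + 1 + 1 + 0 + 1 = 6 ≡ 0 (mod 2).
  s_4 = 0 + 1 + 0 + 1 + 0 + 1 + 1 + 1 = 5 ≡ 1 (mod 2).
s = (1, 0, 0, 1)^T — this equals column 9 of H (binary 1001), so error is at position 9.
Correct: flip bit 9 of r = 011100110110101 to get c = 011100111110101.


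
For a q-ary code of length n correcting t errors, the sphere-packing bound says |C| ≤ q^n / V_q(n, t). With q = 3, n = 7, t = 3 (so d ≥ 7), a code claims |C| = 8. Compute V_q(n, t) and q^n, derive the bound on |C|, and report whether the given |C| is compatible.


V_q(n, t) = 379, q^n = 2187, Hamming bound = 5, |C| = 8 > bound (violated).

Step 1: Compute V_q(n, t) = Σ_{j=0}^3 C(n, j) (q−1)^j.
  j = 0: C(7,0)·(2)^0 = 1·1 = 1.
  j = 1: C(7,1)·(2)^1 = 7·2 = 14.
  j = 2: C(7,2)·(2)^2 = 21·4 = 84.
  j = 3: C(7,3)·(2)^3 = 35·8 = 280.
  V_q(n, t) = 1 + 14 + 84 + 280 = 379.
Step 2: q^n = 3^7 = 2187.
Step 3: Hamming bound ⌊q^n / V_q(n,t)⌋ = ⌊2187/379⌋ = 5.
Step 4: Compare |C| = 8 to 5: violated.
The claimed |C| lies above the Hamming bound, so no 3-ary code of length 7 with d ≥ 7 can have 8 codewords.


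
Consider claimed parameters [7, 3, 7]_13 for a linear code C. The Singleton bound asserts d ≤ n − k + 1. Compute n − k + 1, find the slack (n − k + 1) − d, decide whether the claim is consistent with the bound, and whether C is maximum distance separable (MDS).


Singleton RHS = n − k + 1 = 5, slack = -2, bound violated (no such code; not MDS).

Singleton bound: d ≤ n − k + 1.
Here n = 7, k = 3, so n − k + 1 = 5.
Given d = 7, check d ≤ 5: NO.
Slack = (n − k + 1) − d = -2.
The slack is negative: d = 7 exceeds n − k + 1 = 5 by 2, so the Singleton bound is violated and no linear [7, 3, 7]_13 code can exist. In particular it is not MDS (MDS requires d = n − k + 1 exactly).
Description: the claimed parameters are [7, 3, 7]_13; such a code would be impossible (violates the Singleton bound).


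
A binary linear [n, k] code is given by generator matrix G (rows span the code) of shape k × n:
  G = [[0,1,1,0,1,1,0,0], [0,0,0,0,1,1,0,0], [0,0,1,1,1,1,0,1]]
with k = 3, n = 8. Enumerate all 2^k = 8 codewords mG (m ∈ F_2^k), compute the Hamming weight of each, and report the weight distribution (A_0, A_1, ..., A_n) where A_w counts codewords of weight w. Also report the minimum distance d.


Weight distribution: A_0 = 1, A_2 = 2, A_3 = 2, A_4 = 1, A_5 = 2. Minimum distance d = 2.

Enumerate all 2^3 = 8 messages m ∈ F_2^3.
For each, compute codeword c = mG in F_2^8, then tally its weight.
  m = 000 → c = 00000000, weight = 0.
  m = 100 → c = 01101100, weight = 4.
  m = 010 → c = 00001100, weight = 2.
  m = 110 → c = 01100000, weight = 2.
  m = 001 → c = 00111101, weight = 5.
  m = 101 → c = 01010001, weight = 3.
  m = 011 → c = 00110001, weight = 3.
  m = 111 → c = 01011101, weight = 5.
Tally weights:
  weight 0: 1 codewords.
  weight 2: 2 codewords.
  weight 3: 2 codewords.
  weight 4: 1 codewords.
  weight 5: 2 codewords.
Minimum distance d = smallest w > 0 with A_w > 0 = 2.
Sanity: Σ A_w = 8 = 2^3 = 8 ✓.


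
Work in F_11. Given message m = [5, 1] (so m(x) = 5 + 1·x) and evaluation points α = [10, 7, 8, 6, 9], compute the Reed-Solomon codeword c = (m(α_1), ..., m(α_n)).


c = [4, 1, 2, 0, 3]

Message polynomial: m(x) = 5 + 1·x (mod 11).
For each evaluation point α_i, compute m(α_i) mod 11:
  α_1 = 10: Horner steps 1 → 4, so m(10) = 4.
  α_2 = 7: Horner steps 1 → 1, so m(7) = 1.
  α_3 = 8: Horner steps 1 → 2, so m(8) = 2.
  α_4 = 6: Horner steps 1 → 0, so m(6) = 0.
  α_5 = 9: Horner steps 1 → 3, so m(9) = 3.
Codeword c = [4, 1, 2, 0, 3] ∈ F_11^5.


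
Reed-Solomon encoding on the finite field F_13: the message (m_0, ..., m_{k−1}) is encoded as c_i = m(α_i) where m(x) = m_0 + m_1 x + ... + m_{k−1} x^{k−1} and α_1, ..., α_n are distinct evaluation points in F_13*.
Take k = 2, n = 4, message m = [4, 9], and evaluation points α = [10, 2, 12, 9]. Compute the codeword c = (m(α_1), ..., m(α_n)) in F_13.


c = [3, 9, 8, 7]

Message polynomial: m(x) = 4 + 9·x (mod 13).
For each evaluation point α_i, compute m(α_i) mod 13:
  α_1 = 10: Horner steps 9 → 3, so m(10) = 3.
  α_2 = 2: Horner steps 9 → 9, so m(2) = 9.
  α_3 = 12: Horner steps 9 → 8, so m(12) = 8.
  α_4 = 9: Horner steps 9 → 7, so m(9) = 7.
Codeword c = [3, 9, 8, 7] ∈ F_13^4.


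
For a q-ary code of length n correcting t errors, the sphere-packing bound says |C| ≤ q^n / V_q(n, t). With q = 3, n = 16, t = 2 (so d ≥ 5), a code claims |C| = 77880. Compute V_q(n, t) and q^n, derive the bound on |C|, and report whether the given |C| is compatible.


V_q(n, t) = 513, q^n = 43046721, Hamming bound = 83911, |C| = 77880 ≤ bound (satisfied).

Step 1: Compute V_q(n, t) = Σ_{j=0}^2 C(n, j) (q−1)^j.
  j = 0: C(16,0)·(2)^0 = 1·1 = 1.
  j = 1: C(16,1)·(2)^1 = 16·2 = 32.
  j = 2: C(16,2)·(2)^2 = 120·4 = 480.
  V_q(n, t) = 1 + 32 + 480 = 513.
Step 2: q^n = 3^16 = 43046721.
Step 3: Hamming bound ⌊q^n / V_q(n,t)⌋ = ⌊43046721/513⌋ = 83911.
Step 4: Compare |C| = 77880 to 83911: satisfied.
The claimed |C| lies below the Hamming bound.


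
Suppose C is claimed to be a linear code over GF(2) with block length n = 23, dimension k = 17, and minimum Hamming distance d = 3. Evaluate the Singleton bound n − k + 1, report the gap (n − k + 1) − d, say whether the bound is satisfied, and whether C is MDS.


Singleton RHS = n − k + 1 = 7, slack = 4, bound satisfied, not MDS.

Singleton bound: d ≤ n − k + 1.
Here n = 23, k = 17, so n − k + 1 = 7.
Given d = 3, check d ≤ 7: YES.
Slack = (n − k + 1) − d = 4.
The code is NOT MDS (slack = 4 > 0).
Description: the claimed parameters are [23, 17, 3]_2; such a code would be non-MDS.


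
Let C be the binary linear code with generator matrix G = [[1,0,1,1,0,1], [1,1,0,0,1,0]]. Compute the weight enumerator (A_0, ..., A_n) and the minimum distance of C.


Weight distribution: A_0 = 1, A_3 = 1, A_4 = 1, A_5 = 1. Minimum distance d = 3.

Enumerate all 2^2 = 4 messages m ∈ F_2^2.
For each, compute codeword c = mG in F_2^6, then tally its weight.
  m = 00 → c = 000000, weight = 0.
  m = 10 → c = 101101, weight = 4.
  m = 01 → c = 110010, weight = 3.
  m = 11 → c = 011111, weight = 5.
Tally weights:
  weight 0: 1 codewords.
  weight 3: 1 codewords.
  weight 4: 1 codewords.
  weight 5: 1 codewords.
Minimum distance d = smallest w > 0 with A_w > 0 = 3.
Sanity: Σ A_w = 4 = 2^2 = 4 ✓.


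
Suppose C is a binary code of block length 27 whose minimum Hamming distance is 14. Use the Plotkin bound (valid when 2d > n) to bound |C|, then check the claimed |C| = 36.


Plotkin bound M ≤ 28; given |C| = 36 > bound (violated).

Check applicability: 2d = 28, n = 27.
2d − n = 1 > 0, so Plotkin applies.
Compute d/(2d−n) = 14/1 ≈ 14.0000.
⌊d/(2d−n)⌋ = 14.
Plotkin bound: M ≤ 2·14 = 28.
Given |C| = 36, check: VIOLATED.
This |C| is above the Plotkin bound, so no binary code with n = 27, d = 14 and 36 codewords exists.


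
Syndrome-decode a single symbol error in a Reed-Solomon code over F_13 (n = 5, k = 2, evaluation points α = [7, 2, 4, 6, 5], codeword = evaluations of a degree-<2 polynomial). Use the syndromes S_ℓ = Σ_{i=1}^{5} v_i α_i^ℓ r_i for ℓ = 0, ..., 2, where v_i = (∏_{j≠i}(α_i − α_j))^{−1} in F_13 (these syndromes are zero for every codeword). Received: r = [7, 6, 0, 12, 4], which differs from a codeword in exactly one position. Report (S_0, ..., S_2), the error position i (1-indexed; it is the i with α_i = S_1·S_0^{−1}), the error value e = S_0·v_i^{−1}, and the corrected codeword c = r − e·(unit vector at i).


S = (4, 3, 12), error at position 3, error magnitude e = 4, c = [7, 6, 9, 12, 4].

Step 1: column multipliers v_i = (∏_{j≠i}(α_i − α_j))^{−1} mod 13.
  i = 1 (α = 7): (7−2)(7−4)(7−6)(7−5) = 5·3·1·2 = 30 ≡ 4, so v_1 = 4^{−1} = 10 (mod 13).
  i = 2 (α = 2): (2−7)(2−4)(2−6)(2−5) = (−5)·(−2)·(−4)·(−3) = 120 ≡ 3, so v_2 = 3^{−1} = 9 (mod 13).
  i = 3 (α = 4): (4−7)(4−2)(4−6)(4−5) = (−3)·2·(−2)·(−1) = −12 ≡ 1, so v_3 = 1^{−1} = 1 (mod 13).
  i = 4 (α = 6): (6−7)(6−2)(6−4)(6−5) = (−1)·4·2·1 = −8 ≡ 5, so v_4 = 5^{−1} = 8 (mod 13).
  i = 5 (α = 5): (5−7)(5−2)(5−4)(5−6) = (−2)·3·1·(−1) = 6 ≡ 6, so v_5 = 6^{−1} = 11 (mod 13).
  v = [10, 9, 1, 8, 11].
Step 2: syndromes of r = [7, 6, 0, 12, 4] (all sums mod 13).
  S_0 = Σ v_i r_i = 10·7 + 9·6 + 1·0 + 8·12 + 11·4 = 264 ≡ 4.
  S_1 = Σ v_i α_i r_i = 10·7·7 + 9·2·6 + 1·4·0 + 8·6·12 + 11·5·4 = 1394 ≡ 3.
  α_i^2 mod 13 = [10, 4, 3, 10, 12].
  S_2 = Σ v_i α_i^2 r_i = 10·10·7 + 9·4·6 + 1·3·0 + 8·10·12 + 11·12·4 = 2404 ≡ 12.
  S = (4, 3, 12) ≠ 0, so r is not a codeword (an error is present).
Step 3: locate the error. For a single error e at position i, S_ℓ = v_i·e·α_i^ℓ, so α_err = S_1/S_0.
  S_0^{−1} = 4^{−1} = 10 (mod 13), so α_err = 3·10 = 30 ≡ 4 = α_3. Error position i = 3.
  Consistency check: S_2/S_1 = 12·9 = 108 ≡ 4 = α_err ✓ (single-error assumption holds).
Step 4: error magnitude e = S_0/v_3 = S_0·∏_{j≠3}(α_3 − α_j) = 4·1 = 4 ≡ 4 (mod 13).
Step 5: correct position 3: c_3 = r_3 − e = 0 − 4 ≡ 9 (mod 13). Hence c = [7, 6, 9, 12, 4].
  Check: interpolating c through the α_i gives m(x) = 3 + 8·x (degree < 2) with m(α_i) = c_i for every i, so c is indeed a codeword.


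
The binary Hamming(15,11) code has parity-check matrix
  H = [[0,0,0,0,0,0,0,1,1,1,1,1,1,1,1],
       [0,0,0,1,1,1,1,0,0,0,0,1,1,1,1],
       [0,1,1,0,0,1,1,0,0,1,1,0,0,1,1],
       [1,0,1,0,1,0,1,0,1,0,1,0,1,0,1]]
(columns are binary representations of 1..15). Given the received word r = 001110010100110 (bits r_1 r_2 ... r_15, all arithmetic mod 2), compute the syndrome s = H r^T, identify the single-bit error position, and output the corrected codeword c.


s = (0, 0, 1, 1)^T, error position = 3, corrected codeword c = 000110010100110

Compute s = H r^T mod 2 one row at a time:
  s_1 = 1 + 0 + 1 + 0 + 0 + 1 + 1 + 0 = 4 ≡ 0 (mod 2).
  s_2 = 1 + 1 + 0 + 0 + 0 + 1 + 1 + 0 = 4 ≡ 0 (mod 2).
  s_3 = 0 + 1 + 0 + 0 + 1 + 0 + 1 + 0 = 3 ≡ 1 (mod 2).
  s_4 = 0 + 1 + 1 + 0 + 0 + 0 + 1 + 0 = 3 ≡ 1 (mod 2).
s = (0, 0, 1, 1)^T — this equals column 3 of H (binary 0011), so error is at position 3.
Correct: flip bit 3 of r = 001110010100110 to get c = 000110010100110.


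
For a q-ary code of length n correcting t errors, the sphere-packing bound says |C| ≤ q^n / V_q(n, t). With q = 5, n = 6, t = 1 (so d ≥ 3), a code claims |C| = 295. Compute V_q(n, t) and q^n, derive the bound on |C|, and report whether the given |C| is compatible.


V_q(n, t) = 25, q^n = 15625, Hamming bound = 625, |C| = 295 ≤ bound (satisfied).

Step 1: Compute V_q(n, t) = Σ_{j=0}^1 C(n, j) (q−1)^j.
  j = 0: C(6,0)·(4)^0 = 1·1 = 1.
  j = 1: C(6,1)·(4)^1 = 6·4 = 24.
  V_q(n, t) = 1 + 24 = 25.
Step 2: q^n = 5^6 = 15625.
Step 3: Hamming bound ⌊q^n / V_q(n,t)⌋ = ⌊15625/25⌋ = 625.
Step 4: Compare |C| = 295 to 625: satisfied.
The claimed |C| lies below the Hamming bound.


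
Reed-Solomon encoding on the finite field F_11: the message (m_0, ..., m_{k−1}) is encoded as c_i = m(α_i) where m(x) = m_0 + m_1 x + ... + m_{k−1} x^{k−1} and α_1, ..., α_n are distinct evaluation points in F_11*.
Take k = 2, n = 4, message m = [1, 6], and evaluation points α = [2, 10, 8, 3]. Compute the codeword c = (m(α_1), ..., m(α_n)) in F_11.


c = [2, 6, 5, 8]

Message polynomial: m(x) = 1 + 6·x (mod 11).
For each evaluation point α_i, compute m(α_i) mod 11:
  α_1 = 2: Horner steps 6 → 2, so m(2) = 2.
  α_2 = 10: Horner steps 6 → 6, so m(10) = 6.
  α_3 = 8: Horner steps 6 → 5, so m(8) = 5.
  α_4 = 3: Horner steps 6 → 8, so m(3) = 8.
Codeword c = [2, 6, 5, 8] ∈ F_11^4.
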